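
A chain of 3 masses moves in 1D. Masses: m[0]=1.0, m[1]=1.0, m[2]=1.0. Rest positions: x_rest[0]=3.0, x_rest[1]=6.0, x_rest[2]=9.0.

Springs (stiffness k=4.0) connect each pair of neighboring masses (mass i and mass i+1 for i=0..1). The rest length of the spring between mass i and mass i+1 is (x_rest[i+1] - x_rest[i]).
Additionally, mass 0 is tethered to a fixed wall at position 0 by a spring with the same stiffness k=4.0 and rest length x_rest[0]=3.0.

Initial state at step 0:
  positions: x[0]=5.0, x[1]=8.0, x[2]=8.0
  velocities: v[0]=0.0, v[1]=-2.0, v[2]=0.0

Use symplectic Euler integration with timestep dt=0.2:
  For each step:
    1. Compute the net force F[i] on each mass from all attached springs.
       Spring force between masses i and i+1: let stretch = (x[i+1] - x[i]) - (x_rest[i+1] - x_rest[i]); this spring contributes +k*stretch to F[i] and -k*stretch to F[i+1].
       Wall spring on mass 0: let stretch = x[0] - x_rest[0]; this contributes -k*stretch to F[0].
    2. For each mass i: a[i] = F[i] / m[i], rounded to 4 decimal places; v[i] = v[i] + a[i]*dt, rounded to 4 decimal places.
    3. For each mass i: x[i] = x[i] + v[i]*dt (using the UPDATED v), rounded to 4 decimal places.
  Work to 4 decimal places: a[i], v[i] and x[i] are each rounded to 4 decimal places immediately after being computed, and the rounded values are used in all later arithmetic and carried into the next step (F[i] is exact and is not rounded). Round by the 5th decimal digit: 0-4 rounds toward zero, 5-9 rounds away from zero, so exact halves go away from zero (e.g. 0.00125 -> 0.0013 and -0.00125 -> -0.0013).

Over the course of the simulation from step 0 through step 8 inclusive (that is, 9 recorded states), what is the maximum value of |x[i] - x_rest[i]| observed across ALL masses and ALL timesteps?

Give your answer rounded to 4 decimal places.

Answer: 2.5934

Derivation:
Step 0: x=[5.0000 8.0000 8.0000] v=[0.0000 -2.0000 0.0000]
Step 1: x=[4.6800 7.1200 8.4800] v=[-1.6000 -4.4000 2.4000]
Step 2: x=[4.0016 6.0672 9.2224] v=[-3.3920 -5.2640 3.7120]
Step 3: x=[3.0134 5.1887 9.9400] v=[-4.9408 -4.3923 3.5878]
Step 4: x=[1.8911 4.7224 10.3774] v=[-5.6113 -2.3315 2.1868]
Step 5: x=[0.9193 4.7079 10.3900] v=[-4.8591 -0.0725 0.0628]
Step 6: x=[0.4066 4.9964 9.9734] v=[-2.5637 1.4423 -2.0829]
Step 7: x=[0.5632 5.3468 9.2405] v=[0.7829 1.7521 -3.6645]
Step 8: x=[1.3950 5.5548 8.3646] v=[4.1592 1.0402 -4.3795]
Max displacement = 2.5934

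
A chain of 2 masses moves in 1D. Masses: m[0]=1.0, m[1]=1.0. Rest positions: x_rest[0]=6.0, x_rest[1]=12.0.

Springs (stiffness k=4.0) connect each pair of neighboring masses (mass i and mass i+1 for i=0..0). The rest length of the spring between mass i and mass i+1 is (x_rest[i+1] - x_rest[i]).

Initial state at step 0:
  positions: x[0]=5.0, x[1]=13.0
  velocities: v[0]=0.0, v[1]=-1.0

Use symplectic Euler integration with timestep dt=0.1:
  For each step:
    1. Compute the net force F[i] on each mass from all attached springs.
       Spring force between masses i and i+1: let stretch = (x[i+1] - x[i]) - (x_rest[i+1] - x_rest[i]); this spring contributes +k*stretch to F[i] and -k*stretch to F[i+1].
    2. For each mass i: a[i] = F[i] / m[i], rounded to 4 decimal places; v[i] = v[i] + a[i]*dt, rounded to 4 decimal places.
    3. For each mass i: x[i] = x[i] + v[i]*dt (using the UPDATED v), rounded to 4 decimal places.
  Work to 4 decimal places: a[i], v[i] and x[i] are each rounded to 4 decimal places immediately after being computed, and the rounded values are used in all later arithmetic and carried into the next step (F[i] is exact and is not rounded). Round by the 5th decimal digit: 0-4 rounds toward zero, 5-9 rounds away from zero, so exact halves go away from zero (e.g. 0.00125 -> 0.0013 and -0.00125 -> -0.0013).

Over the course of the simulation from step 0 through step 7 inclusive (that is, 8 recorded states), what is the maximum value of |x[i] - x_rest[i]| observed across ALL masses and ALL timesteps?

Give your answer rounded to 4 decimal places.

Step 0: x=[5.0000 13.0000] v=[0.0000 -1.0000]
Step 1: x=[5.0800 12.8200] v=[0.8000 -1.8000]
Step 2: x=[5.2296 12.5704] v=[1.4960 -2.4960]
Step 3: x=[5.4328 12.2672] v=[2.0323 -3.0323]
Step 4: x=[5.6694 11.9306] v=[2.3661 -3.3661]
Step 5: x=[5.9165 11.5835] v=[2.4706 -3.4706]
Step 6: x=[6.1502 11.2498] v=[2.3374 -3.3374]
Step 7: x=[6.3479 10.9521] v=[1.9772 -2.9772]
Max displacement = 1.0479

Answer: 1.0479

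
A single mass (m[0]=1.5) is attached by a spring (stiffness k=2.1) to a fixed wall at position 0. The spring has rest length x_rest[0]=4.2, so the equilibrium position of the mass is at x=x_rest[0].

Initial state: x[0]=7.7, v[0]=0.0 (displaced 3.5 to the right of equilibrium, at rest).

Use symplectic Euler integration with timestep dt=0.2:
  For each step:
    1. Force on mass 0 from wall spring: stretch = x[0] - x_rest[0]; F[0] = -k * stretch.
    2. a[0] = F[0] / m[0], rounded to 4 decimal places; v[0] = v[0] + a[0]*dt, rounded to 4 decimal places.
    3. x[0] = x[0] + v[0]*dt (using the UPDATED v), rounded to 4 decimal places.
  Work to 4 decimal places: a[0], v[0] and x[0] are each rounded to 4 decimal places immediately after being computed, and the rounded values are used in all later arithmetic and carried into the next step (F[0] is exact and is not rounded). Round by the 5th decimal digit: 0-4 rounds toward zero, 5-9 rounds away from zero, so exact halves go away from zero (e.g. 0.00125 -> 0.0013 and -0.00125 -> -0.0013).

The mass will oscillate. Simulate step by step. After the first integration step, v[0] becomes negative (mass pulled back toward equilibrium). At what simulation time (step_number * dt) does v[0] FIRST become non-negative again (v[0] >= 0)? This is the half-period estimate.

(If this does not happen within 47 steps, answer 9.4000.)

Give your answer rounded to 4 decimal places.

Step 0: x=[7.7000] v=[0.0000]
Step 1: x=[7.5040] v=[-0.9800]
Step 2: x=[7.1230] v=[-1.9051]
Step 3: x=[6.5783] v=[-2.7235]
Step 4: x=[5.9004] v=[-3.3894]
Step 5: x=[5.1273] v=[-3.8655]
Step 6: x=[4.3023] v=[-4.1251]
Step 7: x=[3.4716] v=[-4.1537]
Step 8: x=[2.6817] v=[-3.9497]
Step 9: x=[1.9768] v=[-3.5246]
Step 10: x=[1.3964] v=[-2.9021]
Step 11: x=[0.9730] v=[-2.1171]
Step 12: x=[0.7303] v=[-1.2135]
Step 13: x=[0.6819] v=[-0.2420]
Step 14: x=[0.8305] v=[0.7431]
First v>=0 after going negative at step 14, time=2.8000

Answer: 2.8000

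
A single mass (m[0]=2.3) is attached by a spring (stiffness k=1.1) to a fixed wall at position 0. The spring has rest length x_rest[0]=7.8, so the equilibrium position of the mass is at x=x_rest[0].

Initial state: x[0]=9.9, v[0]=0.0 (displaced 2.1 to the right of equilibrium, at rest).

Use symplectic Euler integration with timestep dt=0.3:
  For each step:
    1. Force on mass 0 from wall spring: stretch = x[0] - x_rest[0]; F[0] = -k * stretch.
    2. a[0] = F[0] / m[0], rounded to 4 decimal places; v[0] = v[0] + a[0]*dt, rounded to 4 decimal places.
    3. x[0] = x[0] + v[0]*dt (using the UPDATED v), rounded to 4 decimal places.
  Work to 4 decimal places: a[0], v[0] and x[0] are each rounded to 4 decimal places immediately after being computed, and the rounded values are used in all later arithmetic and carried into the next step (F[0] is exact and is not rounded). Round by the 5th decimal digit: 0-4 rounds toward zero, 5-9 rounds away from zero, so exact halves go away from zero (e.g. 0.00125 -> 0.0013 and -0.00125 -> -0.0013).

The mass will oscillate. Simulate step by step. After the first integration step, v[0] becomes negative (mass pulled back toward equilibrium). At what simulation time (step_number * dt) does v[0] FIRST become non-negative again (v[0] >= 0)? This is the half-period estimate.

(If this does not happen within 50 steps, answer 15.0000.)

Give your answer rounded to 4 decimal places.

Step 0: x=[9.9000] v=[0.0000]
Step 1: x=[9.8096] v=[-0.3013]
Step 2: x=[9.6327] v=[-0.5896]
Step 3: x=[9.3769] v=[-0.8526]
Step 4: x=[9.0532] v=[-1.0789]
Step 5: x=[8.6756] v=[-1.2587]
Step 6: x=[8.2603] v=[-1.3843]
Step 7: x=[7.8252] v=[-1.4503]
Step 8: x=[7.3890] v=[-1.4539]
Step 9: x=[6.9705] v=[-1.3949]
Step 10: x=[6.5877] v=[-1.2759]
Step 11: x=[6.2571] v=[-1.1020]
Step 12: x=[5.9929] v=[-0.8806]
Step 13: x=[5.8065] v=[-0.6213]
Step 14: x=[5.7059] v=[-0.3353]
Step 15: x=[5.6954] v=[-0.0349]
Step 16: x=[5.7755] v=[0.2671]
First v>=0 after going negative at step 16, time=4.8000

Answer: 4.8000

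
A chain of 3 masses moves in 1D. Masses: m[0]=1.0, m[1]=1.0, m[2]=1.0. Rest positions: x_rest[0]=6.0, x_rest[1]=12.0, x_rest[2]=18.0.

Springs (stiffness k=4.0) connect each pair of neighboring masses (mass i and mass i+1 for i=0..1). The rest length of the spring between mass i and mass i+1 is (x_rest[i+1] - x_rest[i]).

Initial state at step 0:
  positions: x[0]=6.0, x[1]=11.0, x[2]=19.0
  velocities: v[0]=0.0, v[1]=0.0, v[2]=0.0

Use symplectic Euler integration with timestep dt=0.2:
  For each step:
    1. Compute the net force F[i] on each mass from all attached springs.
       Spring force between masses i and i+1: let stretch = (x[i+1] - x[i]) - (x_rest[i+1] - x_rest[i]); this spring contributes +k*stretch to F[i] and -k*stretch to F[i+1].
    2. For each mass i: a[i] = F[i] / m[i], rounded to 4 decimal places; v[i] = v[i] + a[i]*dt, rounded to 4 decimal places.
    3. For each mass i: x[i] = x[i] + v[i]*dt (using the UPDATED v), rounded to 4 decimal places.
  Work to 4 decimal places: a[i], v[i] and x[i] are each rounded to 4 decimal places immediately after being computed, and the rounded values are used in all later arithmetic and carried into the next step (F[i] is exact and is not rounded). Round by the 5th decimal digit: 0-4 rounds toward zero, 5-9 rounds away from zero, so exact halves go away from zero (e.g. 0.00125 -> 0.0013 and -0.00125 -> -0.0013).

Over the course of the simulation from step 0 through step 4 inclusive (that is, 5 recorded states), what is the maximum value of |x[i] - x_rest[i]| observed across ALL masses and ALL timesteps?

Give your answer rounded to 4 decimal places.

Step 0: x=[6.0000 11.0000 19.0000] v=[0.0000 0.0000 0.0000]
Step 1: x=[5.8400 11.4800 18.6800] v=[-0.8000 2.4000 -1.6000]
Step 2: x=[5.6224 12.2096 18.1680] v=[-1.0880 3.6480 -2.5600]
Step 3: x=[5.4988 12.8386 17.6627] v=[-0.6182 3.1450 -2.5267]
Step 4: x=[5.5895 13.0651 17.3455] v=[0.4536 1.1324 -1.5860]
Max displacement = 1.0651

Answer: 1.0651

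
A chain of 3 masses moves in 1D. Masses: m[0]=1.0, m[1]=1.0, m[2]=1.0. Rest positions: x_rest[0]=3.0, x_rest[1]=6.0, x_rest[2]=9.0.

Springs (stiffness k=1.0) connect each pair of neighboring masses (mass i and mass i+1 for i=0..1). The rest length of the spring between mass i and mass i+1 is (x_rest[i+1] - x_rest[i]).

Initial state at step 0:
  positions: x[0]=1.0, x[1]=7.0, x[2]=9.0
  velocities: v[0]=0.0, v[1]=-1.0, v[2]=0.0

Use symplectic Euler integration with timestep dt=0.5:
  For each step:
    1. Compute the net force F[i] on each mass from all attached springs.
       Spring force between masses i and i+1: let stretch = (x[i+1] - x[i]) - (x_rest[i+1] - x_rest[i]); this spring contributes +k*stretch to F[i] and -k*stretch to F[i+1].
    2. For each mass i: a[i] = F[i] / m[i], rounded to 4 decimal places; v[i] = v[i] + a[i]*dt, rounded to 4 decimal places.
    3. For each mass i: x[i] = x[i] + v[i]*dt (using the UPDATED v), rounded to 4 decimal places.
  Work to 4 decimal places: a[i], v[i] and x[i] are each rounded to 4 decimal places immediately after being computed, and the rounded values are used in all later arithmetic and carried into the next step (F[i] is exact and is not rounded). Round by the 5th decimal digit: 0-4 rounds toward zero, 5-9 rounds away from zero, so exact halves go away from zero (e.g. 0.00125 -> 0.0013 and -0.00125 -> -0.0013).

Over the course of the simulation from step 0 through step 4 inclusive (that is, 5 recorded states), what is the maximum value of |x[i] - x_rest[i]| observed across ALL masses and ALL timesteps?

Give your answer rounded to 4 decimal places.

Step 0: x=[1.0000 7.0000 9.0000] v=[0.0000 -1.0000 0.0000]
Step 1: x=[1.7500 5.5000 9.2500] v=[1.5000 -3.0000 0.5000]
Step 2: x=[2.6875 4.0000 9.3125] v=[1.8750 -3.0000 0.1250]
Step 3: x=[3.2032 3.5000 8.7969] v=[1.0313 -1.0000 -1.0313]
Step 4: x=[3.0431 4.2501 7.7070] v=[-0.3203 1.5001 -2.1798]
Max displacement = 2.5000

Answer: 2.5000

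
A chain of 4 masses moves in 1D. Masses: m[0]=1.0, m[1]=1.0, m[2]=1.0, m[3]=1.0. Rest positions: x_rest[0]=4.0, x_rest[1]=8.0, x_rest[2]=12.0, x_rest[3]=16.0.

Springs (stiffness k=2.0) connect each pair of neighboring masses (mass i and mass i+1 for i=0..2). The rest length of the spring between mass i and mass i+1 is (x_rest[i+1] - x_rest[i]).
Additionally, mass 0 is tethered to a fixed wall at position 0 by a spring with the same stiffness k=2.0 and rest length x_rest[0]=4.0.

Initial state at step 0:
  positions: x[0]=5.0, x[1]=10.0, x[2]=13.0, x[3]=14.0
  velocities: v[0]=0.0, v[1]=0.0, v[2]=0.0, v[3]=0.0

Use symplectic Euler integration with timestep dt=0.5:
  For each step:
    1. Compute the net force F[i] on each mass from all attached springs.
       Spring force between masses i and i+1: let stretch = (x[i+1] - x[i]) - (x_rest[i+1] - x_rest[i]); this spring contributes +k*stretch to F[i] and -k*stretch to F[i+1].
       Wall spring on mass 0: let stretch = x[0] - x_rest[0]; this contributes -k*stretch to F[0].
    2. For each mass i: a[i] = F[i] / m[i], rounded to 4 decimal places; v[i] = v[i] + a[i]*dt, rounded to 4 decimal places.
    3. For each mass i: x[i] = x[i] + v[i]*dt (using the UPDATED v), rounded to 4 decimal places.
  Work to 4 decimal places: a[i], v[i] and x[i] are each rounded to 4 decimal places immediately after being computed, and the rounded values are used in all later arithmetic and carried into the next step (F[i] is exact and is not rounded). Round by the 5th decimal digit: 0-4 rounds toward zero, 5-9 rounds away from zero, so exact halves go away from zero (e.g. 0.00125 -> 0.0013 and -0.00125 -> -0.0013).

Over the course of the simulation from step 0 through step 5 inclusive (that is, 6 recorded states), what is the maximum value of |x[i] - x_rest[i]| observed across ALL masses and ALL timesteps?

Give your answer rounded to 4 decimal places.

Step 0: x=[5.0000 10.0000 13.0000 14.0000] v=[0.0000 0.0000 0.0000 0.0000]
Step 1: x=[5.0000 9.0000 12.0000 15.5000] v=[0.0000 -2.0000 -2.0000 3.0000]
Step 2: x=[4.5000 7.5000 11.2500 17.2500] v=[-1.0000 -3.0000 -1.5000 3.5000]
Step 3: x=[3.2500 6.3750 11.6250 18.0000] v=[-2.5000 -2.2500 0.7500 1.5000]
Step 4: x=[1.9375 6.3125 12.5625 17.5625] v=[-2.6250 -0.1250 1.8750 -0.8750]
Step 5: x=[1.8438 7.1875 12.8750 16.6250] v=[-0.1875 1.7500 0.6250 -1.8750]
Max displacement = 2.1562

Answer: 2.1562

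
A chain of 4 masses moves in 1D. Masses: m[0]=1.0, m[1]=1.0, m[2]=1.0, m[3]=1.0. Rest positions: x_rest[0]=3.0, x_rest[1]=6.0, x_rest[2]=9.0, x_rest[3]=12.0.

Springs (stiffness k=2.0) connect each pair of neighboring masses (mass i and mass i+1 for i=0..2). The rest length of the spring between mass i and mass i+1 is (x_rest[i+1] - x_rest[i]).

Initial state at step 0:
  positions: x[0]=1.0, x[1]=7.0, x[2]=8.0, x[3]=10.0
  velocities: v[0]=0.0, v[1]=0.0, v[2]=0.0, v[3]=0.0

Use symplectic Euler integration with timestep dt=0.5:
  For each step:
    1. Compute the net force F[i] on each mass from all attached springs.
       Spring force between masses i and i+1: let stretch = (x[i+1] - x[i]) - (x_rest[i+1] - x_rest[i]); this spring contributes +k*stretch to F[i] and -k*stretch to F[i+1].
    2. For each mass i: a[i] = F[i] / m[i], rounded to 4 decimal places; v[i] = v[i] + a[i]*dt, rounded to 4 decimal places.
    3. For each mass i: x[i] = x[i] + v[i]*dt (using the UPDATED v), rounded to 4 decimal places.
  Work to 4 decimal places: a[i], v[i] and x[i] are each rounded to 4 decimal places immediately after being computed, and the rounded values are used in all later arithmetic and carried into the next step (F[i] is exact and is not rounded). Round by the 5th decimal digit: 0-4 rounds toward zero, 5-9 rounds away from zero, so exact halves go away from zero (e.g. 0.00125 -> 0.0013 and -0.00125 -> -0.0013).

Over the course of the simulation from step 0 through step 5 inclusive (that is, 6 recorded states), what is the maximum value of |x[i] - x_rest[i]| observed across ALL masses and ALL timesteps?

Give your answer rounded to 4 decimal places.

Step 0: x=[1.0000 7.0000 8.0000 10.0000] v=[0.0000 0.0000 0.0000 0.0000]
Step 1: x=[2.5000 4.5000 8.5000 10.5000] v=[3.0000 -5.0000 1.0000 1.0000]
Step 2: x=[3.5000 3.0000 8.0000 11.5000] v=[2.0000 -3.0000 -1.0000 2.0000]
Step 3: x=[2.7500 4.2500 6.7500 12.2500] v=[-1.5000 2.5000 -2.5000 1.5000]
Step 4: x=[1.2500 6.0000 7.0000 11.7500] v=[-3.0000 3.5000 0.5000 -1.0000]
Step 5: x=[0.6250 5.8750 9.1250 10.3750] v=[-1.2500 -0.2500 4.2500 -2.7500]
Max displacement = 3.0000

Answer: 3.0000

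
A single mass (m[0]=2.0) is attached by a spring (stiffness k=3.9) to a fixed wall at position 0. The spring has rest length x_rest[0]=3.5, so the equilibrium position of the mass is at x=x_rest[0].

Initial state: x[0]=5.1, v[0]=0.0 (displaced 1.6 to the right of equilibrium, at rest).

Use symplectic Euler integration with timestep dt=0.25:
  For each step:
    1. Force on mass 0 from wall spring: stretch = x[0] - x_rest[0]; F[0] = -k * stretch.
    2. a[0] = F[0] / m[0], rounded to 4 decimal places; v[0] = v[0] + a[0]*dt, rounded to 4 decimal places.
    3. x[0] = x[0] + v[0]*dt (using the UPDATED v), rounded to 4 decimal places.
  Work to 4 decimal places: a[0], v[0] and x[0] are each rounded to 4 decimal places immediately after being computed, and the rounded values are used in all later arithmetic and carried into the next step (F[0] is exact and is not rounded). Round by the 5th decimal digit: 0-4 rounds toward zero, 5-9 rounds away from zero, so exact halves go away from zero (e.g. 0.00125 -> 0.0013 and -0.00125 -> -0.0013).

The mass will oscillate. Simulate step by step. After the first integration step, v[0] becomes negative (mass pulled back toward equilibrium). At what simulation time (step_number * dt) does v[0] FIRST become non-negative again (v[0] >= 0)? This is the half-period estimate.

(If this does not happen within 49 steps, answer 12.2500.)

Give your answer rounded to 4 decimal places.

Answer: 2.2500

Derivation:
Step 0: x=[5.1000] v=[0.0000]
Step 1: x=[4.9050] v=[-0.7800]
Step 2: x=[4.5388] v=[-1.4650]
Step 3: x=[4.0460] v=[-1.9714]
Step 4: x=[3.4866] v=[-2.2376]
Step 5: x=[2.9288] v=[-2.2311]
Step 6: x=[2.4406] v=[-1.9527]
Step 7: x=[2.0815] v=[-1.4363]
Step 8: x=[1.8953] v=[-0.7448]
Step 9: x=[1.9047] v=[0.0375]
First v>=0 after going negative at step 9, time=2.2500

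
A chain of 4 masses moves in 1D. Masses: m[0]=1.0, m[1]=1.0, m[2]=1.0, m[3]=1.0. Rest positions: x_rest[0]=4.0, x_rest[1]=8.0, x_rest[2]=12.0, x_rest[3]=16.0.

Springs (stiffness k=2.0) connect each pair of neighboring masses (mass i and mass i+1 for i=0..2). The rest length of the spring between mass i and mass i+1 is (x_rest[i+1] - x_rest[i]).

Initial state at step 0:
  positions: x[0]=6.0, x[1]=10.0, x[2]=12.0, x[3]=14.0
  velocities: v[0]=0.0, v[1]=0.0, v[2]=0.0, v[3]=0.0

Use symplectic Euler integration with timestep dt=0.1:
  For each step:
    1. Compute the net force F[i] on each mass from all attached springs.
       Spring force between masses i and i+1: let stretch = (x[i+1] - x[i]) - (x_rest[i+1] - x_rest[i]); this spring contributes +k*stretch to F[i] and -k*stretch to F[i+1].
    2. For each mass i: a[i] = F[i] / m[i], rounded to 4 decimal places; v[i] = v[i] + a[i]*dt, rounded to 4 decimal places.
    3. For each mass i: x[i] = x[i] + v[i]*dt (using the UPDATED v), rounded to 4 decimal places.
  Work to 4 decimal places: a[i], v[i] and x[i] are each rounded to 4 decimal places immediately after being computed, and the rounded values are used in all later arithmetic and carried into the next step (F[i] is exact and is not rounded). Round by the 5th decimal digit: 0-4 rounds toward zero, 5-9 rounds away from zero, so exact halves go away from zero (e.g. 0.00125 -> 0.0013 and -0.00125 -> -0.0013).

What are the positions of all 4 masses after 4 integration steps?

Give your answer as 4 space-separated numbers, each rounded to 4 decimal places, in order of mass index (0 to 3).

Answer: 5.9884 9.6234 12.0001 14.3881

Derivation:
Step 0: x=[6.0000 10.0000 12.0000 14.0000] v=[0.0000 0.0000 0.0000 0.0000]
Step 1: x=[6.0000 9.9600 12.0000 14.0400] v=[0.0000 -0.4000 0.0000 0.4000]
Step 2: x=[5.9992 9.8816 12.0000 14.1192] v=[-0.0080 -0.7840 0.0000 0.7920]
Step 3: x=[5.9961 9.7679 12.0000 14.2360] v=[-0.0315 -1.1368 0.0002 1.1682]
Step 4: x=[5.9884 9.6234 12.0001 14.3881] v=[-0.0771 -1.4447 0.0010 1.5210]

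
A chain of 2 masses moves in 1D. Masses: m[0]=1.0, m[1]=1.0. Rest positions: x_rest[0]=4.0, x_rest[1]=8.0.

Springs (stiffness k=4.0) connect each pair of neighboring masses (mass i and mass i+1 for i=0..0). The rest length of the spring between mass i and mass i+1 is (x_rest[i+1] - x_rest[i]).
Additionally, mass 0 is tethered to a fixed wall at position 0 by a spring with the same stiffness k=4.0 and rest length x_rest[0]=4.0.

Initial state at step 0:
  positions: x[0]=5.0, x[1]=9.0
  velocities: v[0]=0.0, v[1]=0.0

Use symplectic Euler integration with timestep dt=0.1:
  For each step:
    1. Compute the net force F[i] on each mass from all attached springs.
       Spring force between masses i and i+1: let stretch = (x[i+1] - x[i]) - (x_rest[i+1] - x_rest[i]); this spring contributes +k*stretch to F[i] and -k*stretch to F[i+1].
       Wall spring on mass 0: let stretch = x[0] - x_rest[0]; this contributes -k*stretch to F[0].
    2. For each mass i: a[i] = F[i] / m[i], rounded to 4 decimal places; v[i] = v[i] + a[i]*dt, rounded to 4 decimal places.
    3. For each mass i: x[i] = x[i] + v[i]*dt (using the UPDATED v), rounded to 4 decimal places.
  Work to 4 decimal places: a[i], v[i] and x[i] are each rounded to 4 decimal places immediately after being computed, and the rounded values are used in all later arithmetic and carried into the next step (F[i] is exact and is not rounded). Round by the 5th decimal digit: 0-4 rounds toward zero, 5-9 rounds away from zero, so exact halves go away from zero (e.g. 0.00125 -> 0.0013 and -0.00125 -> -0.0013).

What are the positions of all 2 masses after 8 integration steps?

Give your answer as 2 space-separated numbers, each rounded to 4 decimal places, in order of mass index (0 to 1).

Step 0: x=[5.0000 9.0000] v=[0.0000 0.0000]
Step 1: x=[4.9600 9.0000] v=[-0.4000 0.0000]
Step 2: x=[4.8832 8.9984] v=[-0.7680 -0.0160]
Step 3: x=[4.7757 8.9922] v=[-1.0752 -0.0621]
Step 4: x=[4.6458 8.9773] v=[-1.2989 -0.1487]
Step 5: x=[4.5033 8.9492] v=[-1.4246 -0.2813]
Step 6: x=[4.3585 8.9032] v=[-1.4476 -0.4597]
Step 7: x=[4.2212 8.8354] v=[-1.3731 -0.6776]
Step 8: x=[4.0996 8.7431] v=[-1.2159 -0.9233]

Answer: 4.0996 8.7431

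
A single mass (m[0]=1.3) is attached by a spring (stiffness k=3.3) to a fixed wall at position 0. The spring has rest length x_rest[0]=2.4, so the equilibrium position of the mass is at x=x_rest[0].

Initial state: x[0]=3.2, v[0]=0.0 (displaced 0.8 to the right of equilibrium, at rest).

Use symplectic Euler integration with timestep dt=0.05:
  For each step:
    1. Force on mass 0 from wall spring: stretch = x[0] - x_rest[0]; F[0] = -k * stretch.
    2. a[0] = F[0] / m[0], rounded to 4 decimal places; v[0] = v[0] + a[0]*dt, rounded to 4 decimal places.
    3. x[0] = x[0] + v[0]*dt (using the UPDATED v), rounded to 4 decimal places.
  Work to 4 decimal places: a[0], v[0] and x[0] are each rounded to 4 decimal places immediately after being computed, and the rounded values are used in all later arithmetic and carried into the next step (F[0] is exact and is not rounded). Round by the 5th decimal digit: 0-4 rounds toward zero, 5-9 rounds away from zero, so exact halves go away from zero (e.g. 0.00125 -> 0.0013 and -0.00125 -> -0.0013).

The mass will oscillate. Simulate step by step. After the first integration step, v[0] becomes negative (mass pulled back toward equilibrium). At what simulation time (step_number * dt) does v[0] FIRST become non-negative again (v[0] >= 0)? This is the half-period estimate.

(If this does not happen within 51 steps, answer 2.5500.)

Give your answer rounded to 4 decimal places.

Step 0: x=[3.2000] v=[0.0000]
Step 1: x=[3.1949] v=[-0.1015]
Step 2: x=[3.1848] v=[-0.2024]
Step 3: x=[3.1697] v=[-0.3020]
Step 4: x=[3.1497] v=[-0.3997]
Step 5: x=[3.1250] v=[-0.4949]
Step 6: x=[3.0957] v=[-0.5869]
Step 7: x=[3.0619] v=[-0.6752]
Step 8: x=[3.0239] v=[-0.7592]
Step 9: x=[2.9820] v=[-0.8384]
Step 10: x=[2.9364] v=[-0.9123]
Step 11: x=[2.8874] v=[-0.9804]
Step 12: x=[2.8353] v=[-1.0423]
Step 13: x=[2.7804] v=[-1.0976]
Step 14: x=[2.7231] v=[-1.1459]
Step 15: x=[2.6638] v=[-1.1869]
Step 16: x=[2.6028] v=[-1.2204]
Step 17: x=[2.5405] v=[-1.2461]
Step 18: x=[2.4773] v=[-1.2639]
Step 19: x=[2.4136] v=[-1.2737]
Step 20: x=[2.3498] v=[-1.2754]
Step 21: x=[2.2864] v=[-1.2690]
Step 22: x=[2.2237] v=[-1.2546]
Step 23: x=[2.1621] v=[-1.2322]
Step 24: x=[2.1020] v=[-1.2020]
Step 25: x=[2.0438] v=[-1.1642]
Step 26: x=[1.9879] v=[-1.1190]
Step 27: x=[1.9346] v=[-1.0667]
Step 28: x=[1.8842] v=[-1.0076]
Step 29: x=[1.8371] v=[-0.9421]
Step 30: x=[1.7936] v=[-0.8707]
Step 31: x=[1.7539] v=[-0.7937]
Step 32: x=[1.7183] v=[-0.7117]
Step 33: x=[1.6870] v=[-0.6252]
Step 34: x=[1.6603] v=[-0.5347]
Step 35: x=[1.6383] v=[-0.4408]
Step 36: x=[1.6211] v=[-0.3441]
Step 37: x=[1.6088] v=[-0.2452]
Step 38: x=[1.6016] v=[-0.1448]
Step 39: x=[1.5994] v=[-0.0435]
Step 40: x=[1.6023] v=[0.0581]
First v>=0 after going negative at step 40, time=2.0000

Answer: 2.0000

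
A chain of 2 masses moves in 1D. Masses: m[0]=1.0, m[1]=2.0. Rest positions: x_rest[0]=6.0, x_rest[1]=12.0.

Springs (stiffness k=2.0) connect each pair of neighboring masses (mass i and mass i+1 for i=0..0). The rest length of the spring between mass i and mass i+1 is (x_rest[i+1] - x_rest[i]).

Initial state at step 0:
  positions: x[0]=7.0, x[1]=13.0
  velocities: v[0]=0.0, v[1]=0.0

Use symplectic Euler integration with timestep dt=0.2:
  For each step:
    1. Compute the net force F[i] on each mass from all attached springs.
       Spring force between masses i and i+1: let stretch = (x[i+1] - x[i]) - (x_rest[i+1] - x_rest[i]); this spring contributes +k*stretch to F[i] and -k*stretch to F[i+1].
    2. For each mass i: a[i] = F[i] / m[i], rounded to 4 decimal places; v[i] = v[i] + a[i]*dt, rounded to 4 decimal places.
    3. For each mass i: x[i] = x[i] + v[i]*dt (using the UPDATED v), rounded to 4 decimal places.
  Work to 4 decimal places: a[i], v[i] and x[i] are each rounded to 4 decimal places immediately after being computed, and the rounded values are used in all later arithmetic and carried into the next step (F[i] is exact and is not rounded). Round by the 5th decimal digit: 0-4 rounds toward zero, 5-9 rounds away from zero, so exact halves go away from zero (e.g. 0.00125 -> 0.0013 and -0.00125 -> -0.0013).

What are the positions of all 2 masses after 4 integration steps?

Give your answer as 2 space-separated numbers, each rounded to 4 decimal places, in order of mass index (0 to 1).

Answer: 7.0000 13.0000

Derivation:
Step 0: x=[7.0000 13.0000] v=[0.0000 0.0000]
Step 1: x=[7.0000 13.0000] v=[0.0000 0.0000]
Step 2: x=[7.0000 13.0000] v=[0.0000 0.0000]
Step 3: x=[7.0000 13.0000] v=[0.0000 0.0000]
Step 4: x=[7.0000 13.0000] v=[0.0000 0.0000]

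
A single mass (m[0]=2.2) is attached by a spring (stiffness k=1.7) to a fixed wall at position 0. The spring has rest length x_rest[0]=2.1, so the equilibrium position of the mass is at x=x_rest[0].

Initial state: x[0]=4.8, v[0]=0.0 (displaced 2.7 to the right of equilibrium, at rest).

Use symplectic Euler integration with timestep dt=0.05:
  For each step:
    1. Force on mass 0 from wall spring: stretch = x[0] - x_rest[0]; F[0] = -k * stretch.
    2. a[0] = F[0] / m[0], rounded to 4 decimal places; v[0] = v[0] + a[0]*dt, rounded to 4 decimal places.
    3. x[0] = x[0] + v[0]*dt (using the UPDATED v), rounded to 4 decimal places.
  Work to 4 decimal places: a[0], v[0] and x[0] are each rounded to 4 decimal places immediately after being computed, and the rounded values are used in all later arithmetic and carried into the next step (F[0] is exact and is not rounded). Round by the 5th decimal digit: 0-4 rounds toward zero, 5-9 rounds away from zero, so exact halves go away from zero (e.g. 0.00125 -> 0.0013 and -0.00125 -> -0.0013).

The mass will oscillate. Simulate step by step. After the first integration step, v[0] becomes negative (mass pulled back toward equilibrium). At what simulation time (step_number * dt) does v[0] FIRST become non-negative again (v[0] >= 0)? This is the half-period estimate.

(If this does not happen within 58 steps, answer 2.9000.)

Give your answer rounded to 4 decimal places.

Answer: 2.9000

Derivation:
Step 0: x=[4.8000] v=[0.0000]
Step 1: x=[4.7948] v=[-0.1043]
Step 2: x=[4.7844] v=[-0.2084]
Step 3: x=[4.7688] v=[-0.3121]
Step 4: x=[4.7480] v=[-0.4152]
Step 5: x=[4.7221] v=[-0.5175]
Step 6: x=[4.6912] v=[-0.6188]
Step 7: x=[4.6553] v=[-0.7189]
Step 8: x=[4.6144] v=[-0.8176]
Step 9: x=[4.5687] v=[-0.9147]
Step 10: x=[4.5182] v=[-1.0101]
Step 11: x=[4.4630] v=[-1.1035]
Step 12: x=[4.4033] v=[-1.1948]
Step 13: x=[4.3391] v=[-1.2838]
Step 14: x=[4.2706] v=[-1.3703]
Step 15: x=[4.1979] v=[-1.4542]
Step 16: x=[4.1211] v=[-1.5353]
Step 17: x=[4.0404] v=[-1.6134]
Step 18: x=[3.9560] v=[-1.6884]
Step 19: x=[3.8680] v=[-1.7601]
Step 20: x=[3.7766] v=[-1.8284]
Step 21: x=[3.6819] v=[-1.8932]
Step 22: x=[3.5842] v=[-1.9543]
Step 23: x=[3.4836] v=[-2.0116]
Step 24: x=[3.3803] v=[-2.0651]
Step 25: x=[3.2746] v=[-2.1146]
Step 26: x=[3.1666] v=[-2.1600]
Step 27: x=[3.0565] v=[-2.2012]
Step 28: x=[2.9446] v=[-2.2382]
Step 29: x=[2.8311] v=[-2.2708]
Step 30: x=[2.7162] v=[-2.2990]
Step 31: x=[2.6001] v=[-2.3228]
Step 32: x=[2.4830] v=[-2.3421]
Step 33: x=[2.3652] v=[-2.3569]
Step 34: x=[2.2468] v=[-2.3671]
Step 35: x=[2.1282] v=[-2.3728]
Step 36: x=[2.0095] v=[-2.3739]
Step 37: x=[1.8910] v=[-2.3704]
Step 38: x=[1.7729] v=[-2.3623]
Step 39: x=[1.6554] v=[-2.3497]
Step 40: x=[1.5388] v=[-2.3325]
Step 41: x=[1.4233] v=[-2.3108]
Step 42: x=[1.3091] v=[-2.2847]
Step 43: x=[1.1964] v=[-2.2541]
Step 44: x=[1.0854] v=[-2.2192]
Step 45: x=[0.9764] v=[-2.1800]
Step 46: x=[0.8696] v=[-2.1366]
Step 47: x=[0.7651] v=[-2.0891]
Step 48: x=[0.6632] v=[-2.0375]
Step 49: x=[0.5641] v=[-1.9820]
Step 50: x=[0.4680] v=[-1.9227]
Step 51: x=[0.3750] v=[-1.8596]
Step 52: x=[0.2854] v=[-1.7930]
Step 53: x=[0.1993] v=[-1.7229]
Step 54: x=[0.1168] v=[-1.6495]
Step 55: x=[0.0382] v=[-1.5729]
Step 56: x=[-0.0365] v=[-1.4932]
Step 57: x=[-0.1070] v=[-1.4107]
Step 58: x=[-0.1733] v=[-1.3254]
v[0] did not become non-negative within 58 steps; using fallback time=2.9000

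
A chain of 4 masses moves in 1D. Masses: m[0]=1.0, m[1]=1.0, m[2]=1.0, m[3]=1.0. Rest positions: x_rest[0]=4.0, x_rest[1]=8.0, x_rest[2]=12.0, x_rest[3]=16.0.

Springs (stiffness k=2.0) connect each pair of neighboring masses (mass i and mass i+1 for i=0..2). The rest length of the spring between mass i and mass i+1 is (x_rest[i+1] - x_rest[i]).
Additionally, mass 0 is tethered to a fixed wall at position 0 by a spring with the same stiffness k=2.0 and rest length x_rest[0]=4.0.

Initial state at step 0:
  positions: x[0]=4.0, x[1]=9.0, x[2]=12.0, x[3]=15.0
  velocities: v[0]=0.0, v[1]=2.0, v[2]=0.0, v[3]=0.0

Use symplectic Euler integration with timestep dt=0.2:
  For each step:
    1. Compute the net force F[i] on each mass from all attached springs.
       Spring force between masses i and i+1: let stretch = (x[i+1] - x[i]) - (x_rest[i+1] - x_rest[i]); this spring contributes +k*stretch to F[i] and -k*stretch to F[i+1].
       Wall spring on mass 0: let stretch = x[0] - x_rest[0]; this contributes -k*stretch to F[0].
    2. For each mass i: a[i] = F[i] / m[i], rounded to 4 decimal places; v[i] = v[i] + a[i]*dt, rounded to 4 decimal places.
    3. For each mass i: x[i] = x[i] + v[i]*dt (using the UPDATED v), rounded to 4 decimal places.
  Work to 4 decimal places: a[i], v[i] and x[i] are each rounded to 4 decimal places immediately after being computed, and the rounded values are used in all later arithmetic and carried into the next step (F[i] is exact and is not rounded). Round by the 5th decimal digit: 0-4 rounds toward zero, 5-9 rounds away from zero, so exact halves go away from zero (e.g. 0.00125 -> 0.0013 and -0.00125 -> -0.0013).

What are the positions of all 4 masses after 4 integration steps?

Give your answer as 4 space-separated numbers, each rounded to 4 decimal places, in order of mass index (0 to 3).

Answer: 4.7223 8.8763 12.1860 15.7186

Derivation:
Step 0: x=[4.0000 9.0000 12.0000 15.0000] v=[0.0000 2.0000 0.0000 0.0000]
Step 1: x=[4.0800 9.2400 12.0000 15.0800] v=[0.4000 1.2000 0.0000 0.4000]
Step 2: x=[4.2464 9.2880 12.0256 15.2336] v=[0.8320 0.2400 0.1280 0.7680]
Step 3: x=[4.4764 9.1517 12.0888 15.4506] v=[1.1501 -0.6816 0.3162 1.0848]
Step 4: x=[4.7223 8.8763 12.1860 15.7186] v=[1.2297 -1.3769 0.4861 1.3401]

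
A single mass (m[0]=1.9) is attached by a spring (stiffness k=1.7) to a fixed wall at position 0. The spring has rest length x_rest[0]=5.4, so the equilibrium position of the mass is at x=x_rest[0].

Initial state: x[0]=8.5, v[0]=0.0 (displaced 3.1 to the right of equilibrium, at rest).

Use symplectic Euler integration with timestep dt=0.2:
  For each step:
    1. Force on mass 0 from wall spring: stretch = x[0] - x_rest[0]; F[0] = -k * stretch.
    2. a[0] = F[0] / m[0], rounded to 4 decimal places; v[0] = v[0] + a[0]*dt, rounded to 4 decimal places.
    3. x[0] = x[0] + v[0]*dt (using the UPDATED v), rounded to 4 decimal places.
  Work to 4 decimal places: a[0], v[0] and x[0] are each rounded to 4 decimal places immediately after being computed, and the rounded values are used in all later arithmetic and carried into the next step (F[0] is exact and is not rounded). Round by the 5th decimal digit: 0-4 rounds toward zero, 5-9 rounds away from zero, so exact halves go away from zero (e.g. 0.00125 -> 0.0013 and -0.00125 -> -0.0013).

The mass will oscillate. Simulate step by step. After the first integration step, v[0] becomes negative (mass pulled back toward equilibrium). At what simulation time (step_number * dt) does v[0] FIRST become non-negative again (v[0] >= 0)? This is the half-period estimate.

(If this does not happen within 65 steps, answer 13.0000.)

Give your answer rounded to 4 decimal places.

Answer: 3.4000

Derivation:
Step 0: x=[8.5000] v=[0.0000]
Step 1: x=[8.3891] v=[-0.5547]
Step 2: x=[8.1712] v=[-1.0896]
Step 3: x=[7.8541] v=[-1.5855]
Step 4: x=[7.4492] v=[-2.0247]
Step 5: x=[6.9709] v=[-2.3914]
Step 6: x=[6.4364] v=[-2.6725]
Step 7: x=[5.8648] v=[-2.8580]
Step 8: x=[5.2766] v=[-2.9412]
Step 9: x=[4.6928] v=[-2.9191]
Step 10: x=[4.1343] v=[-2.7925]
Step 11: x=[3.6211] v=[-2.5660]
Step 12: x=[3.1716] v=[-2.2477]
Step 13: x=[2.8018] v=[-1.8489]
Step 14: x=[2.5250] v=[-1.3840]
Step 15: x=[2.3511] v=[-0.8695]
Step 16: x=[2.2863] v=[-0.3239]
Step 17: x=[2.3330] v=[0.2333]
First v>=0 after going negative at step 17, time=3.4000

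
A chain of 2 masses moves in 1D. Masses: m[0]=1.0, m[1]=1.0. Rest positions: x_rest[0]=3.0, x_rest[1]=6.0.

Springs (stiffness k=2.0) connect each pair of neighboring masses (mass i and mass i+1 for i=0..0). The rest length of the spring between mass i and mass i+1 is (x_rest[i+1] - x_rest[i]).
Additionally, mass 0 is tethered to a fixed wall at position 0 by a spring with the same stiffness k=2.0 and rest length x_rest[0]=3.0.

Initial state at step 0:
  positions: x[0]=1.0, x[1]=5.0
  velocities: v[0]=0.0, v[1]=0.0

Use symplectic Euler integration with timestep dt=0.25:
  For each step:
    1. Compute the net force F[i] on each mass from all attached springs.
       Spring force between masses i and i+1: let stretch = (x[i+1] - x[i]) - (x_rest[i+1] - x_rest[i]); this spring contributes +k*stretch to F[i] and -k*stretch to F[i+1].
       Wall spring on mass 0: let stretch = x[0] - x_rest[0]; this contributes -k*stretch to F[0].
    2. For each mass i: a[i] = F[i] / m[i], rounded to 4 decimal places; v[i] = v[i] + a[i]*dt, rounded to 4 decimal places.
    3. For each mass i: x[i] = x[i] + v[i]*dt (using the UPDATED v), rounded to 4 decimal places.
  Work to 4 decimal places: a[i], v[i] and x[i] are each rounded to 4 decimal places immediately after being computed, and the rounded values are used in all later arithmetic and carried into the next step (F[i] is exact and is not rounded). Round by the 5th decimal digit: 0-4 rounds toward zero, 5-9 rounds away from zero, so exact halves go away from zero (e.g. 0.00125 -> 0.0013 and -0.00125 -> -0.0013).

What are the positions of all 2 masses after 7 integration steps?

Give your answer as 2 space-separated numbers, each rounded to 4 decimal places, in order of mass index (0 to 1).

Step 0: x=[1.0000 5.0000] v=[0.0000 0.0000]
Step 1: x=[1.3750 4.8750] v=[1.5000 -0.5000]
Step 2: x=[2.0156 4.6875] v=[2.5625 -0.7500]
Step 3: x=[2.7383 4.5410] v=[2.8907 -0.5860]
Step 4: x=[3.3440 4.5442] v=[2.4229 0.0127]
Step 5: x=[3.6818 4.7724] v=[1.3510 0.9126]
Step 6: x=[3.6957 5.2392] v=[0.0554 1.8673]
Step 7: x=[3.4405 5.8881] v=[-1.0207 2.5956]

Answer: 3.4405 5.8881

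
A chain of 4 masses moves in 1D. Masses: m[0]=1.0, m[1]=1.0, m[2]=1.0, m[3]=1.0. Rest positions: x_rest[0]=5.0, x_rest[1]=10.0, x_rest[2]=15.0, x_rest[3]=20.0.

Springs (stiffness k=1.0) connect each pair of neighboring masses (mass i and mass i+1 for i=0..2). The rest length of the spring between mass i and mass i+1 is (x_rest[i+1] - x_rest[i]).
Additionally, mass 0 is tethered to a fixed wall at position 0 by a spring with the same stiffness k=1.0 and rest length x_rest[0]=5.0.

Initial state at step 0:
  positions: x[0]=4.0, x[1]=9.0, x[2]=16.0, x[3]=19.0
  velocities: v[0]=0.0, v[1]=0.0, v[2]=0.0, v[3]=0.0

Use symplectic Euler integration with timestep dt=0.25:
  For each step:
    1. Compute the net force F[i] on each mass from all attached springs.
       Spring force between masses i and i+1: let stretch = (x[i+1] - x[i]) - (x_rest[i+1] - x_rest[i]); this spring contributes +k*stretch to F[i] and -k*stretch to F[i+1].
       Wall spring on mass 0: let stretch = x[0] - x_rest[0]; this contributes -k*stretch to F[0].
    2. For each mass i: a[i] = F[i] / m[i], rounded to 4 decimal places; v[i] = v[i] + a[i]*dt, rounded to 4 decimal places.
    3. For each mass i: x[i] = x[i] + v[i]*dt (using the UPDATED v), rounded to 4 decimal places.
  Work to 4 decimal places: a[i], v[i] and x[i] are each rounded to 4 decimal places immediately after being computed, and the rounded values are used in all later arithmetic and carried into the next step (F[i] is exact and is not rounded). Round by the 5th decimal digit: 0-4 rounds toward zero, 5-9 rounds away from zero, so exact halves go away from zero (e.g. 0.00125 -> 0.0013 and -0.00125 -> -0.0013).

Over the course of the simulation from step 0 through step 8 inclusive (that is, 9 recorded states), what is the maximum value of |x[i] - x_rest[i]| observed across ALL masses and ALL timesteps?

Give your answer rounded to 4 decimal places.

Answer: 1.7169

Derivation:
Step 0: x=[4.0000 9.0000 16.0000 19.0000] v=[0.0000 0.0000 0.0000 0.0000]
Step 1: x=[4.0625 9.1250 15.7500 19.1250] v=[0.2500 0.5000 -1.0000 0.5000]
Step 2: x=[4.1875 9.3477 15.2969 19.3516] v=[0.5000 0.8906 -1.8125 0.9063]
Step 3: x=[4.3733 9.6197 14.7254 19.6373] v=[0.7432 1.0879 -2.2861 1.1426]
Step 4: x=[4.6137 9.8829 14.1418 19.9285] v=[0.9615 1.0527 -2.3346 1.1646]
Step 5: x=[4.8951 10.0829 13.6536 20.1705] v=[1.1254 0.8001 -1.9527 0.9679]
Step 6: x=[5.1948 10.1819 13.3496 20.3177] v=[1.1986 0.3958 -1.2162 0.5887]
Step 7: x=[5.4815 10.1671 13.2831 20.3419] v=[1.1467 -0.0591 -0.2661 0.0967]
Step 8: x=[5.7184 10.0542 13.4630 20.2374] v=[0.9477 -0.4515 0.7196 -0.4180]
Max displacement = 1.7169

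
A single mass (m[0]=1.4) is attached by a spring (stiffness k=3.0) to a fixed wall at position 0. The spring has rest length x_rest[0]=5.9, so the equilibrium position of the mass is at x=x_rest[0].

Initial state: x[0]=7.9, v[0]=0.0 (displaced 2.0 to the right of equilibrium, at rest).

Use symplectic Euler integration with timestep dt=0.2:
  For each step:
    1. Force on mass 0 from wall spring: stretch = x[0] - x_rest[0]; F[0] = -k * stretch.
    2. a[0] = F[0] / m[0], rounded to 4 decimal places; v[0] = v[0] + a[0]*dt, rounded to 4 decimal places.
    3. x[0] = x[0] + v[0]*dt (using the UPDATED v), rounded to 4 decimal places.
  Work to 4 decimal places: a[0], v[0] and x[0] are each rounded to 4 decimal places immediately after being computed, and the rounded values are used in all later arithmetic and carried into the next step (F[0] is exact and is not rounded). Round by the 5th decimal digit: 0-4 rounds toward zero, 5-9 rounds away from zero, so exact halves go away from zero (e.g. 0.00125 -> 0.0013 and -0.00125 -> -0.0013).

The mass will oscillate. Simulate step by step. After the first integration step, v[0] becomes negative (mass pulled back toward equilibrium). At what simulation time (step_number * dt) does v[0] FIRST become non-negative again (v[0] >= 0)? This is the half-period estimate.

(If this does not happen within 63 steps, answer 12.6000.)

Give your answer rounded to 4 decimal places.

Step 0: x=[7.9000] v=[0.0000]
Step 1: x=[7.7286] v=[-0.8571]
Step 2: x=[7.4004] v=[-1.6408]
Step 3: x=[6.9436] v=[-2.2838]
Step 4: x=[6.3974] v=[-2.7311]
Step 5: x=[5.8085] v=[-2.9443]
Step 6: x=[5.2275] v=[-2.9051]
Step 7: x=[4.7041] v=[-2.6169]
Step 8: x=[4.2832] v=[-2.1044]
Step 9: x=[4.0009] v=[-1.4115]
Step 10: x=[3.8814] v=[-0.5976]
Step 11: x=[3.9349] v=[0.2675]
First v>=0 after going negative at step 11, time=2.2000

Answer: 2.2000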